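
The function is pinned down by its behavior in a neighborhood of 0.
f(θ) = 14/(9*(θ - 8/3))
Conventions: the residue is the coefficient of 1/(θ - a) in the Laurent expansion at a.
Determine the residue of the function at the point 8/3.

The residue is 14/9.

At the order-1 pole 8/3 set g(θ) = (θ - (8/3))*f(θ) = 14/9.
Simple pole: residue = g(a) at a = 8/3, which is 14/9.


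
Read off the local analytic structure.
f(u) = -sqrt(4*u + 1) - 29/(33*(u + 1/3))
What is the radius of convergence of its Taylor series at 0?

Denominator factor (u + 1/3): pole of order 1 at -1/3, modulus 1/3.
Branch term (-1)*sqrt(1 - u/(-1/4)): its argument vanishes at u = -1/4, a square-root branch point, modulus 1/4.
The radius of convergence is the smallest modulus among the singular points: 1/4.

The radius of convergence is 1/4.


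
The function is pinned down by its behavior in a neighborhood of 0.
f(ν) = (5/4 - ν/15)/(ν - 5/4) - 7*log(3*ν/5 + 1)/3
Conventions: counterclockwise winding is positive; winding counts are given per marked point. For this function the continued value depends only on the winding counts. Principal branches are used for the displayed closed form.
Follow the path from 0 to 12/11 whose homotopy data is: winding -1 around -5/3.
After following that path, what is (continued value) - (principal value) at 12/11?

The rational part is single-valued and drops out of the difference; each branch term changes only by its own monodromy.
(-7/3)*log(1 - ν/(-5/3)): each positive loop around -5/3 adds 2*pi*i to the log, so winding -1 contributes (-7/3)*(-1)*2*pi*i = (14/3)*pi*i.
Summing the contributions at ν = 12/11 gives (14/3)*pi*i.

Continued minus principal equals (14/3)*pi*i.


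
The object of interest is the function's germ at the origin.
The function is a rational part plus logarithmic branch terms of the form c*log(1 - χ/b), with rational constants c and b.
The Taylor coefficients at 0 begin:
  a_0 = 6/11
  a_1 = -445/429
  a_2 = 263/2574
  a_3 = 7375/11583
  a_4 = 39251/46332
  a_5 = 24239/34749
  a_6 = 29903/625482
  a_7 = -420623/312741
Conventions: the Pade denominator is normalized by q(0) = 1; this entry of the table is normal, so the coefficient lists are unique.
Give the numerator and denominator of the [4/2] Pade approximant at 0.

Taylor coefficients needed (read off): a_0 = 6/11, a_1 = -445/429, a_2 = 263/2574, a_3 = 7375/11583, a_4 = 39251/46332, a_5 = 24239/34749, a_6 = 29903/625482.
Write the denominator as Q(χ) = 1 + q1*χ + q2*χ^2. Requiring Q*f - P = O(χ^7) with deg P <= 4 kills the coefficients of χ^5..χ^6 in Q*f:
  χ^5: a_5 + q1*a_4 + q2*a_3 = 0, i.e. 24239/34749 + (39251/46332)*q1 + (7375/11583)*q2 = 0.
  χ^6: a_6 + q1*a_5 + q2*a_4 = 0, i.e. 29903/625482 + (24239/34749)*q1 + (39251/46332)*q2 = 0.
Solving this linear system: q1 = -4640900372/2265069861, q2 = 3693421786/2265069861.
The numerator is Q*f truncated at degree 4: P0 = a_0 = 6/11; P1 = a_1 + q1*a_0 = -21150775507/9815302731; P2 = a_2 + q1*a_1 + q2*a_0 = 42360096863/13590419166; P3 = a_3 + q1*a_2 + q2*a_1 = -25768514471/20385628749; P4 = a_4 + q1*a_3 + q2*a_2 = -213396119755/733882634964.

The Pade approximant has numerator coefficients [6/11, -21150775507/9815302731, 42360096863/13590419166, -25768514471/20385628749, -213396119755/733882634964]; denominator coefficients [1, -4640900372/2265069861, 3693421786/2265069861].


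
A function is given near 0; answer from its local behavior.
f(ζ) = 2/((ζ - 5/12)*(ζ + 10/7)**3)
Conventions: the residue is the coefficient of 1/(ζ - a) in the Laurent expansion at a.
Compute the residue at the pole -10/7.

At the order-3 pole -10/7 set g(ζ) = (ζ - (-10/7))^3*f(ζ) = 2/(ζ - 5/12).
Order-3 pole: residue = g''(a)/2; g''(-10/7) = -2370816/3723875, so the residue is -1185408/3723875.

The residue is -1185408/3723875.


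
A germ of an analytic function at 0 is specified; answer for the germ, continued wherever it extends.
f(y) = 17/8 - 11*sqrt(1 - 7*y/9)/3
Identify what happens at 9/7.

The point is an algebraic (square-root) branch point.

The term (-11/3)*sqrt(1 - y/(9/7)) has argument 1 - 9/7/(9/7) = 0 at 9/7: a square-root (algebraic, two-sheeted) branch point; the remaining terms are analytic or single-valued there.


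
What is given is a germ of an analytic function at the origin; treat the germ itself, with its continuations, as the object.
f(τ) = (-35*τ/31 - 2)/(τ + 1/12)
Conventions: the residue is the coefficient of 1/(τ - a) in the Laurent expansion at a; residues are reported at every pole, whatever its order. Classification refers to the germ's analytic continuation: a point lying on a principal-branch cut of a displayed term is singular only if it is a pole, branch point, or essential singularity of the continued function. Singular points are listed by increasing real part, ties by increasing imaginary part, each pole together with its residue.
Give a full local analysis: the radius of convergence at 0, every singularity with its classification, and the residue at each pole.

Radius of convergence at 0: 1/12.
At -1/12: a pole of order 1; residue -709/372.

Denominator factor (τ + 1/12): pole of order 1 at -1/12, modulus 1/12.
The radius of convergence is the smallest modulus among the singular points: 1/12.
At the order-1 pole -1/12 set g(τ) = (τ - (-1/12))*f(τ) = -35*τ/31 - 2.
Simple pole: residue = g(a) at a = -1/12, which is -709/372.


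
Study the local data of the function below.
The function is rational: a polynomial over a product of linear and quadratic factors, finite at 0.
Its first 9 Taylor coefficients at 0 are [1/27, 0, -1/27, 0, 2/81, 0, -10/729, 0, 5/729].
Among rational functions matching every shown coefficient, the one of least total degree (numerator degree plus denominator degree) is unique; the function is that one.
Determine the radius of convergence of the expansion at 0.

The radius of convergence is sqrt(3).

No rational of total degree below 6 reproduces all 9 coefficients; solving the [0/6] Pade equations on them gives f(r) = (r**2 + 3)**(-3), whose expansion matches every shown term.
Denominator factor (r**2 + 3)^3: discriminant -12, complex-conjugate roots (sqrt(3))*i and -(sqrt(3))*i; poles of order 3, moduli sqrt(3) and sqrt(3).
The radius of convergence is the smallest modulus among the singular points: sqrt(3).


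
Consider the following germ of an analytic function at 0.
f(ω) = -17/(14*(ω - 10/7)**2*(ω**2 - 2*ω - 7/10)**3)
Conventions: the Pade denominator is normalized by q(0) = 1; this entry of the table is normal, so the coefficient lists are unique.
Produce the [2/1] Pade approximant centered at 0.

Taylor coefficients needed (expand at 0): a_0 = 85/49, a_1 = -4267/343, a_2 = 3559851/48020, a_3 = -319061117/840350.
Write the denominator as Q(ω) = 1 + q1*ω. Requiring Q*f - P = O(ω^4) with deg P <= 2 kills the coefficients of ω^3..ω^3 in Q*f:
  ω^3: a_3 + q1*a_2 = 0, i.e. -319061117/840350 + (3559851/48020)*q1 = 0.
Solving this linear system: q1 = 37536602/7329105.
The numerator is Q*f truncated at degree 2: P0 = a_0 = 85/49; P1 = a_1 + q1*a_0 = -255400367/71825229; P2 = a_2 + q1*a_1 = 104768756017/10055532060.

The Pade approximant has numerator coefficients [85/49, -255400367/71825229, 104768756017/10055532060]; denominator coefficients [1, 37536602/7329105].


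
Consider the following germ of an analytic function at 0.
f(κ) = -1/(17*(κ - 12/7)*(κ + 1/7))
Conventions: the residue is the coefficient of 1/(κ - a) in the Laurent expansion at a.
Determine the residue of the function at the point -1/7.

The residue is 7/221.

At the order-1 pole -1/7 set g(κ) = (κ - (-1/7))*f(κ) = -1/(17*(κ - 12/7)).
Simple pole: residue = g(a) at a = -1/7, which is 7/221.


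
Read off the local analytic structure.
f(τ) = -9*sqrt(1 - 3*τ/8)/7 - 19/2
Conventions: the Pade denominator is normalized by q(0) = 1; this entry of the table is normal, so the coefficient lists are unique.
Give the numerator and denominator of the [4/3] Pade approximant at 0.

Taylor coefficients needed (expand at 0): a_0 = -151/14, a_1 = 27/112, a_2 = 81/3584, a_3 = 243/57344, a_4 = 3645/3670016, a_5 = 2187/8388608, a_6 = 19683/268435456, a_7 = 649539/30064771072.
Write the denominator as Q(τ) = 1 + q1*τ + q2*τ^2 + q3*τ^3. Requiring Q*f - P = O(τ^8) with deg P <= 4 kills the coefficients of τ^5..τ^7 in Q*f:
  τ^5: a_5 + q1*a_4 + q2*a_3 + q3*a_2 = 0, i.e. 2187/8388608 + (3645/3670016)*q1 + (243/57344)*q2 + (81/3584)*q3 = 0.
  τ^6: a_6 + q1*a_5 + q2*a_4 + q3*a_3 = 0, i.e. 19683/268435456 + (2187/8388608)*q1 + (3645/3670016)*q2 + (243/57344)*q3 = 0.
  τ^7: a_7 + q1*a_6 + q2*a_5 + q3*a_4 = 0, i.e. 649539/30064771072 + (19683/268435456)*q1 + (2187/8388608)*q2 + (3645/3670016)*q3 = 0.
Solving this linear system: q1 = -9/16, q2 = 45/512, q3 = -27/8192.
The numerator is Q*f truncated at degree 4: P0 = a_0 = -151/14; P1 = a_1 + q1*a_0 = 1413/224; P2 = a_2 + q1*a_1 + q2*a_0 = -7605/7168; P3 = a_3 + q1*a_2 + q2*a_1 + q3*a_0 = 5535/114688; P4 = a_4 + q1*a_3 + q2*a_2 + q3*a_1 = -729/3670016.

The Pade approximant has numerator coefficients [-151/14, 1413/224, -7605/7168, 5535/114688, -729/3670016]; denominator coefficients [1, -9/16, 45/512, -27/8192].


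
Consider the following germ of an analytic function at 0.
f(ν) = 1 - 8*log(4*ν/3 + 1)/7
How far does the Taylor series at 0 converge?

The radius of convergence is 3/4.

Branch term (-8/7)*log(1 - ν/(-3/4)): its argument vanishes at ν = -3/4, a logarithmic branch point, modulus 3/4.
The radius of convergence is the smallest modulus among the singular points: 3/4.


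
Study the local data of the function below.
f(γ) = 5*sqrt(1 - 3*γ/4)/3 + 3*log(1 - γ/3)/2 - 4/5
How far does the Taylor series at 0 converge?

The radius of convergence is 4/3.

Branch term (5/3)*sqrt(1 - γ/(4/3)): its argument vanishes at γ = 4/3, a square-root branch point, modulus 4/3.
Branch term (3/2)*log(1 - γ/(3)): its argument vanishes at γ = 3, a logarithmic branch point, modulus 3.
The radius of convergence is the smallest modulus among the singular points: 4/3.


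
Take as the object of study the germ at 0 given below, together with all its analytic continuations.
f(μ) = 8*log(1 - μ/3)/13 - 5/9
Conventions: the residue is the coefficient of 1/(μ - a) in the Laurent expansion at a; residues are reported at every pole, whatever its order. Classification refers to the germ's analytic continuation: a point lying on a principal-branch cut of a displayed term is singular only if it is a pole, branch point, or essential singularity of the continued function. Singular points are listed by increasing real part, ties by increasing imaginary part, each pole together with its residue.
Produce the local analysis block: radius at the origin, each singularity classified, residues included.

Branch term (8/13)*log(1 - μ/(3)): its argument vanishes at μ = 3, a logarithmic branch point, modulus 3.
The radius of convergence is the smallest modulus among the singular points: 3.

Radius of convergence at 0: 3.
At 3: a logarithmic branch point.


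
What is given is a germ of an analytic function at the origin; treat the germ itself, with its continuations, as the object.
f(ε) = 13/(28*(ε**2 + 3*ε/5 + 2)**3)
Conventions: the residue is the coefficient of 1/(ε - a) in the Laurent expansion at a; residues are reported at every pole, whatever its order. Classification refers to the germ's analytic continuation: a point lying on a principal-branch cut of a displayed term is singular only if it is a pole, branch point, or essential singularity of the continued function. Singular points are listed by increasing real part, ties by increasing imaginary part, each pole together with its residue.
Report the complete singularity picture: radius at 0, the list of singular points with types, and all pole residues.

Radius of convergence at 0: sqrt(2).
At (-3/10) - ((1/10)*sqrt(191))*i: a pole of order 3; residue ((121875/97550194)*sqrt(191))*i.
At (-3/10) + ((1/10)*sqrt(191))*i: a pole of order 3; residue -((121875/97550194)*sqrt(191))*i.

Denominator factor (ε**2 + 3*ε/5 + 2)^3: discriminant -191/25, complex-conjugate roots (-3/10) + ((1/10)*sqrt(191))*i and (-3/10) - ((1/10)*sqrt(191))*i; poles of order 3, moduli sqrt(2) and sqrt(2).
The radius of convergence is the smallest modulus among the singular points: sqrt(2).
The factor ε**2 + 3*ε/5 + 2 splits as (ε - a)(ε - a') with a = (-3/10) - ((1/10)*sqrt(191))*i, a' = (-3/10) + ((1/10)*sqrt(191))*i. At the order-3 pole a set g(ε) = (ε - a)^3*f(ε) = [13/28] / (ε - a')^3.
Order-3 pole: residue = g''(a)/2; g''((-3/10) - ((1/10)*sqrt(191))*i) = ((121875/48775097)*sqrt(191))*i, so the residue is ((121875/97550194)*sqrt(191))*i.
The factor ε**2 + 3*ε/5 + 2 splits as (ε - a)(ε - a') with a = (-3/10) + ((1/10)*sqrt(191))*i, a' = (-3/10) - ((1/10)*sqrt(191))*i. At the order-3 pole a set g(ε) = (ε - a)^3*f(ε) = [13/28] / (ε - a')^3.
Order-3 pole: residue = g''(a)/2; g''((-3/10) + ((1/10)*sqrt(191))*i) = -((121875/48775097)*sqrt(191))*i, so the residue is -((121875/97550194)*sqrt(191))*i.
List the singular points by increasing real part (a conjugate pair: the negative imaginary part first).


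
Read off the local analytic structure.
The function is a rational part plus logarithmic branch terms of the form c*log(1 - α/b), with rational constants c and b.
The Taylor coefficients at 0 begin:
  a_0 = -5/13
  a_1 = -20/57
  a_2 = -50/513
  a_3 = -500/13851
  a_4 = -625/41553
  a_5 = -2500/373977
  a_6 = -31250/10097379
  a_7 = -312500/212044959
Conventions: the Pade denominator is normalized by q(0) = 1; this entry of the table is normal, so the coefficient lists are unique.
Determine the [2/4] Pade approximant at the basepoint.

The Pade approximant has numerator coefficients [-5/13, -358420/3665727, 7244650/69648813]; denominator coefficients [1, -185560/281979, 64700/845937, 71500/22840299, 86125/205562691].

Taylor coefficients needed (read off): a_0 = -5/13, a_1 = -20/57, a_2 = -50/513, a_3 = -500/13851, a_4 = -625/41553, a_5 = -2500/373977, a_6 = -31250/10097379.
Write the denominator as Q(α) = 1 + q1*α + q2*α^2 + q3*α^3 + q4*α^4. Requiring Q*f - P = O(α^7) with deg P <= 2 kills the coefficients of α^3..α^6 in Q*f:
  α^3: a_3 + q1*a_2 + q2*a_1 + q3*a_0 = 0, i.e. -500/13851 + (-50/513)*q1 + (-20/57)*q2 + (-5/13)*q3 = 0.
  α^4: a_4 + q1*a_3 + q2*a_2 + q3*a_1 + q4*a_0 = 0, i.e. -625/41553 + (-500/13851)*q1 + (-50/513)*q2 + (-20/57)*q3 + (-5/13)*q4 = 0.
  α^5: a_5 + q1*a_4 + q2*a_3 + q3*a_2 + q4*a_1 = 0, i.e. -2500/373977 + (-625/41553)*q1 + (-500/13851)*q2 + (-50/513)*q3 + (-20/57)*q4 = 0.
  α^6: a_6 + q1*a_5 + q2*a_4 + q3*a_3 + q4*a_2 = 0, i.e. -31250/10097379 + (-2500/373977)*q1 + (-625/41553)*q2 + (-500/13851)*q3 + (-50/513)*q4 = 0.
Solving this linear system: q1 = -185560/281979, q2 = 64700/845937, q3 = 71500/22840299, q4 = 86125/205562691.
The numerator is Q*f truncated at degree 2: P0 = a_0 = -5/13; P1 = a_1 + q1*a_0 = -358420/3665727; P2 = a_2 + q1*a_1 + q2*a_0 = 7244650/69648813.


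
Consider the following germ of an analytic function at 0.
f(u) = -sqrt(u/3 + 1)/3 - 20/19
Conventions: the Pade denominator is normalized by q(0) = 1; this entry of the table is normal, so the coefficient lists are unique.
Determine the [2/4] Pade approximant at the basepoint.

Taylor coefficients needed (expand at 0): a_0 = -79/57, a_1 = -1/18, a_2 = 1/216, a_3 = -1/1296, a_4 = 5/31104, a_5 = -7/186624, a_6 = 7/746496.
Write the denominator as Q(u) = 1 + q1*u + q2*u^2 + q3*u^3 + q4*u^4. Requiring Q*f - P = O(u^7) with deg P <= 2 kills the coefficients of u^3..u^6 in Q*f:
  u^3: a_3 + q1*a_2 + q2*a_1 + q3*a_0 = 0, i.e. -1/1296 + (1/216)*q1 + (-1/18)*q2 + (-79/57)*q3 = 0.
  u^4: a_4 + q1*a_3 + q2*a_2 + q3*a_1 + q4*a_0 = 0, i.e. 5/31104 + (-1/1296)*q1 + (1/216)*q2 + (-1/18)*q3 + (-79/57)*q4 = 0.
  u^5: a_5 + q1*a_4 + q2*a_3 + q3*a_2 + q4*a_1 = 0, i.e. -7/186624 + (5/31104)*q1 + (-1/1296)*q2 + (1/216)*q3 + (-1/18)*q4 = 0.
  u^6: a_6 + q1*a_5 + q2*a_4 + q3*a_3 + q4*a_2 = 0, i.e. 7/746496 + (-7/186624)*q1 + (5/31104)*q2 + (-1/1296)*q3 + (1/216)*q4 = 0.
Solving this linear system: q1 = 9493/26373, q2 = 12617/527460, q3 = -5947/18988560, q4 = 3667/455725440.
The numerator is Q*f truncated at degree 2: P0 = a_0 = -79/57; P1 = a_1 + q1*a_0 = -555641/1002174; P2 = a_2 + q1*a_1 + q2*a_0 = -972517/20043480.

The Pade approximant has numerator coefficients [-79/57, -555641/1002174, -972517/20043480]; denominator coefficients [1, 9493/26373, 12617/527460, -5947/18988560, 3667/455725440].


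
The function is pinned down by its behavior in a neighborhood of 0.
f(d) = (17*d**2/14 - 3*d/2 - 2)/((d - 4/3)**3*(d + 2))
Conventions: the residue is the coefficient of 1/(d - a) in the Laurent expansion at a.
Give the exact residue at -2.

The residue is -1107/7000.

At the order-1 pole -2 set g(d) = (d - (-2))*f(d) = (17*d**2/14 - 3*d/2 - 2)/(d - 4/3)**3.
Simple pole: residue = g(a) at a = -2, which is -1107/7000.


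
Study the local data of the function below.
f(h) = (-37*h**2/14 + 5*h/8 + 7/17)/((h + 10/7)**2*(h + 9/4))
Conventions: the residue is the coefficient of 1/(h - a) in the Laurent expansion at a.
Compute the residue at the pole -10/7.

The residue is 2349323/125902.

At the order-2 pole -10/7 set g(h) = (h - (-10/7))^2*f(h) = (-37*h**2/14 + 5*h/8 + 7/17)/(h + 9/4).
Order-2 pole: residue = g'(a); g'(-10/7) = 2349323/125902, so the residue is 2349323/125902.


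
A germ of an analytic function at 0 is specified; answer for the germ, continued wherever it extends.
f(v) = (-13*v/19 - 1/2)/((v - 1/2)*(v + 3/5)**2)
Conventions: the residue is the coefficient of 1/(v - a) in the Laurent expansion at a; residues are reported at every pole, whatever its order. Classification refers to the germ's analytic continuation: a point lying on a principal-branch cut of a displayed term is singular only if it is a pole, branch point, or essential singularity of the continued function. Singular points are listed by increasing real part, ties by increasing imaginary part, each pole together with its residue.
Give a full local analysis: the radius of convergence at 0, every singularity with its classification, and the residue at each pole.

Radius of convergence at 0: 1/2.
At -3/5: a pole of order 2; residue 1600/2299.
At 1/2: a pole of order 1; residue -1600/2299.

Denominator factor (v + 3/5)^2: pole of order 2 at -3/5, modulus 3/5.
Denominator factor (v - 1/2): pole of order 1 at 1/2, modulus 1/2.
The radius of convergence is the smallest modulus among the singular points: 1/2.
At the order-2 pole -3/5 set g(v) = (v - (-3/5))^2*f(v) = (-13*v/19 - 1/2)/(v - 1/2).
Order-2 pole: residue = g'(a); g'(-3/5) = 1600/2299, so the residue is 1600/2299.
At the order-1 pole 1/2 set g(v) = (v - (1/2))*f(v) = (-13*v/19 - 1/2)/(v + 3/5)**2.
Simple pole: residue = g(a) at a = 1/2, which is -1600/2299.
List the singular points by increasing real part (a conjugate pair: the negative imaginary part first).


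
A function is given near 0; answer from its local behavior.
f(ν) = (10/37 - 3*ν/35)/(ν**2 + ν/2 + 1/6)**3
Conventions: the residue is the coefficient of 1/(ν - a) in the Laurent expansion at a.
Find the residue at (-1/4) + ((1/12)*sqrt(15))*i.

The factor ν**2 + ν/2 + 1/6 splits as (ν - a)(ν - a') with a = (-1/4) + ((1/12)*sqrt(15))*i, a' = (-1/4) - ((1/12)*sqrt(15))*i. At the order-3 pole a set g(ν) = (ν - a)^3*f(ν) = [10/37 - 3*ν/35] / (ν - a')^3.
Order-3 pole: residue = g''(a)/2; g''((-1/4) + ((1/12)*sqrt(15))*i) = -((1305504/161875)*sqrt(15))*i, so the residue is -((652752/161875)*sqrt(15))*i.

The residue is -((652752/161875)*sqrt(15))*i.


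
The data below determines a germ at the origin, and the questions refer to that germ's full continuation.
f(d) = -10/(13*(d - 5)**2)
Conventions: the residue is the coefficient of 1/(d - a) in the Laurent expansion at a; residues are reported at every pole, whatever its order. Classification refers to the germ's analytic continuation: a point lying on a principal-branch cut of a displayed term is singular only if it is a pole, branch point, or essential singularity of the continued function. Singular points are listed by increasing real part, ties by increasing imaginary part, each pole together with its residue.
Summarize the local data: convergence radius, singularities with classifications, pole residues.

Denominator factor (d - 5)^2: pole of order 2 at 5, modulus 5.
The radius of convergence is the smallest modulus among the singular points: 5.
At the order-2 pole 5 set g(d) = (d - (5))^2*f(d) = -10/13.
Order-2 pole: residue = g'(a); g'(5) = 0, so the residue is 0.

Radius of convergence at 0: 5.
At 5: a pole of order 2; residue 0.


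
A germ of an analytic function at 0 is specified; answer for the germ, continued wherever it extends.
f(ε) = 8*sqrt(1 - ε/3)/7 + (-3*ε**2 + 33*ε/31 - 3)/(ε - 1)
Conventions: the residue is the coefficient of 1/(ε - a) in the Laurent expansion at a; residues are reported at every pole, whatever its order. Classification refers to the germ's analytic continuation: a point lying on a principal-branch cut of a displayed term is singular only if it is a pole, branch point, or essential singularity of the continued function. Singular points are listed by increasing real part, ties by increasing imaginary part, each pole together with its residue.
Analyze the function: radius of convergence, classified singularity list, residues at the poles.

Radius of convergence at 0: 1.
At 1: a pole of order 1; residue -153/31.
At 3: an algebraic (square-root) branch point.

Denominator factor (ε - 1): pole of order 1 at 1, modulus 1.
Branch term (8/7)*sqrt(1 - ε/(3)): its argument vanishes at ε = 3, a square-root branch point, modulus 3.
The radius of convergence is the smallest modulus among the singular points: 1.
The branch term is analytic at 1 and contributes nothing to the residue; only the rational part matters.
At the order-1 pole 1 set g(ε) = (ε - (1))*(rational part) = -3*ε**2 + 33*ε/31 - 3.
Simple pole: residue = g(a) at a = 1, which is -153/31.
List the singular points by increasing real part (a conjugate pair: the negative imaginary part first).


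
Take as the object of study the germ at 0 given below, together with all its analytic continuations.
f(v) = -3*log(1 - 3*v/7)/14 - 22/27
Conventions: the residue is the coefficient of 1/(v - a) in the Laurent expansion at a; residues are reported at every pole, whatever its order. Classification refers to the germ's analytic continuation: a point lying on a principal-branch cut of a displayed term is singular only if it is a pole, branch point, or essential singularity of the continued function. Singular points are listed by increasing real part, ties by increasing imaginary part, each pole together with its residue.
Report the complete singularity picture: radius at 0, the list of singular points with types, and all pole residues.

Branch term (-3/14)*log(1 - v/(7/3)): its argument vanishes at v = 7/3, a logarithmic branch point, modulus 7/3.
The radius of convergence is the smallest modulus among the singular points: 7/3.

Radius of convergence at 0: 7/3.
At 7/3: a logarithmic branch point.


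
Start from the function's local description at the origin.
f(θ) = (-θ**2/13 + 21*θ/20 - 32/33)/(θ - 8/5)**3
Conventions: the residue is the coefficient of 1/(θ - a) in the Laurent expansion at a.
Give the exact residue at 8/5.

At the order-3 pole 8/5 set g(θ) = (θ - (8/5))^3*f(θ) = -θ**2/13 + 21*θ/20 - 32/33.
Order-3 pole: residue = g''(a)/2; g''(8/5) = -2/13, so the residue is -1/13.

The residue is -1/13.


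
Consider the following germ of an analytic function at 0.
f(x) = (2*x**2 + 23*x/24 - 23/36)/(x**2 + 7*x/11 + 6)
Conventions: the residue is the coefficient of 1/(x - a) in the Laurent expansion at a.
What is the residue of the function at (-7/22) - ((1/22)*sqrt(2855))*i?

The factor x**2 + 7*x/11 + 6 splits as (x - a)(x - a') with a = (-7/22) - ((1/22)*sqrt(2855))*i, a' = (-7/22) + ((1/22)*sqrt(2855))*i. At the order-1 pole a set g(x) = (x - a)*f(x) = [2*x**2 + 23*x/24 - 23/36] / (x - a').
Simple pole: residue = g(a) at a = (-7/22) - ((1/22)*sqrt(2855))*i, which is (-83/528) - ((218477/4522320)*sqrt(2855))*i.

The residue is (-83/528) - ((218477/4522320)*sqrt(2855))*i.


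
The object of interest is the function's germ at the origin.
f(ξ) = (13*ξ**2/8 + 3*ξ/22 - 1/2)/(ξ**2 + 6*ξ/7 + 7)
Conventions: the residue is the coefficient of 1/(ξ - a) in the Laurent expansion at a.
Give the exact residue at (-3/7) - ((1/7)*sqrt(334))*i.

The residue is (-387/616) - ((48883/411488)*sqrt(334))*i.

The factor ξ**2 + 6*ξ/7 + 7 splits as (ξ - a)(ξ - a') with a = (-3/7) - ((1/7)*sqrt(334))*i, a' = (-3/7) + ((1/7)*sqrt(334))*i. At the order-1 pole a set g(ξ) = (ξ - a)*f(ξ) = [13*ξ**2/8 + 3*ξ/22 - 1/2] / (ξ - a').
Simple pole: residue = g(a) at a = (-3/7) - ((1/7)*sqrt(334))*i, which is (-387/616) - ((48883/411488)*sqrt(334))*i.


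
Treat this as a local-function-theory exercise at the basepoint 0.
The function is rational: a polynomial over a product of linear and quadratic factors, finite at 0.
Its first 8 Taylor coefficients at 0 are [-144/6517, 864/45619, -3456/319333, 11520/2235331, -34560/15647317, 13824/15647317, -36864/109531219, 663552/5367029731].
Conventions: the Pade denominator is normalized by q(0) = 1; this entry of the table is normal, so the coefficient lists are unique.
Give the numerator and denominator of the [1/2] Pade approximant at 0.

Taylor coefficients needed (read off): a_0 = -144/6517, a_1 = 864/45619, a_2 = -3456/319333, a_3 = 11520/2235331.
Write the denominator as Q(x) = 1 + q1*x + q2*x^2. Requiring Q*f - P = O(x^4) with deg P <= 1 kills the coefficients of x^2..x^3 in Q*f:
  x^2: a_2 + q1*a_1 + q2*a_0 = 0, i.e. -3456/319333 + (864/45619)*q1 + (-144/6517)*q2 = 0.
  x^3: a_3 + q1*a_2 + q2*a_1 = 0, i.e. 11520/2235331 + (-3456/319333)*q1 + (864/45619)*q2 = 0.
Solving this linear system: q1 = 16/21, q2 = 8/49.
The numerator is Q*f truncated at degree 1: P0 = a_0 = -144/6517; P1 = a_1 + q1*a_0 = 96/45619.

The Pade approximant has numerator coefficients [-144/6517, 96/45619]; denominator coefficients [1, 16/21, 8/49].


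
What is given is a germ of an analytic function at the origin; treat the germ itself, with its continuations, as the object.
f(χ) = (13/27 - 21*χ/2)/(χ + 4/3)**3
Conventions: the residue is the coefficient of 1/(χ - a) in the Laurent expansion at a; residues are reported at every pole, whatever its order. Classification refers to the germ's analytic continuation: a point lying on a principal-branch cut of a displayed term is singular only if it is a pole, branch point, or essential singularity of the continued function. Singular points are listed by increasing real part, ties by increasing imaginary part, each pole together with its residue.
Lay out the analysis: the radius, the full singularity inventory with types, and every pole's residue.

Denominator factor (χ + 4/3)^3: pole of order 3 at -4/3, modulus 4/3.
The radius of convergence is the smallest modulus among the singular points: 4/3.
At the order-3 pole -4/3 set g(χ) = (χ - (-4/3))^3*f(χ) = 13/27 - 21*χ/2.
Order-3 pole: residue = g''(a)/2; g''(-4/3) = 0, so the residue is 0.

Radius of convergence at 0: 4/3.
At -4/3: a pole of order 3; residue 0.


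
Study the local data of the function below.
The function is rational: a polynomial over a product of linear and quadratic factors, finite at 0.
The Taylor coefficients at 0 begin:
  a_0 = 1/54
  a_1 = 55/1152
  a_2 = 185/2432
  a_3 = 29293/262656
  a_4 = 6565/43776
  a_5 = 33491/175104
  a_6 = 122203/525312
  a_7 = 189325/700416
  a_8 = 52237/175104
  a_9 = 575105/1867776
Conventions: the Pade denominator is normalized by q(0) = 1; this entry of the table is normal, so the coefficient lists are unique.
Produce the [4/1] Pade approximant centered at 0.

Taylor coefficients needed (read off): a_0 = 1/54, a_1 = 55/1152, a_2 = 185/2432, a_3 = 29293/262656, a_4 = 6565/43776, a_5 = 33491/175104.
Write the denominator as Q(β) = 1 + q1*β. Requiring Q*f - P = O(β^6) with deg P <= 4 kills the coefficients of β^5..β^5 in Q*f:
  β^5: a_5 + q1*a_4 = 0, i.e. 33491/175104 + (6565/43776)*q1 = 0.
Solving this linear system: q1 = -33491/26260.
The numerator is Q*f truncated at degree 4: P0 = a_0 = 1/54; P1 = a_1 + q1*a_0 = 547369/22688640; P2 = a_2 + q1*a_1 = 1744961/114955776; P3 = a_3 + q1*a_2 = 625525/43108416; P4 = a_4 + q1*a_3 = 53329537/6897346560.

The Pade approximant has numerator coefficients [1/54, 547369/22688640, 1744961/114955776, 625525/43108416, 53329537/6897346560]; denominator coefficients [1, -33491/26260].


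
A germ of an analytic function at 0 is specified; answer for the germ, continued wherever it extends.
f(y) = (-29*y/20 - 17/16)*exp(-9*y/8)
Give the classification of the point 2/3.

There is no denominator, hence no pole anywhere.
The factor exp(-9*y/8) is entire.
So the germ continues analytically to 2/3.

The point is a regular point.


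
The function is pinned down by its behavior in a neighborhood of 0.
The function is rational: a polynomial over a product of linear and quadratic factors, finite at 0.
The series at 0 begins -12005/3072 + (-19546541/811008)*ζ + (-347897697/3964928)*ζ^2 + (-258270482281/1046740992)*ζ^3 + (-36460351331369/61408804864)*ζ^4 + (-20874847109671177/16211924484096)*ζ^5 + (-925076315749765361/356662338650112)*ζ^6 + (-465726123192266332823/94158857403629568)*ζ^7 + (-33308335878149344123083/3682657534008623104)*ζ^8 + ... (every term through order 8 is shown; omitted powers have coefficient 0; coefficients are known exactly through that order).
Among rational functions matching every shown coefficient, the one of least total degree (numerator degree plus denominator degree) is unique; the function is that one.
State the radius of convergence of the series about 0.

The radius of convergence is 8/11.

No rational of total degree below 7 reproduces all 9 coefficients; solving the [1/6] Pade equations on them gives f(ζ) = (-7*ζ/9 - 35/6)/((ζ - 11/7)**3*(ζ - 8/11)**3), whose expansion matches every shown term.
Denominator factor (ζ - 11/7)^3: pole of order 3 at 11/7, modulus 11/7.
Denominator factor (ζ - 8/11)^3: pole of order 3 at 8/11, modulus 8/11.
The radius of convergence is the smallest modulus among the singular points: 8/11.


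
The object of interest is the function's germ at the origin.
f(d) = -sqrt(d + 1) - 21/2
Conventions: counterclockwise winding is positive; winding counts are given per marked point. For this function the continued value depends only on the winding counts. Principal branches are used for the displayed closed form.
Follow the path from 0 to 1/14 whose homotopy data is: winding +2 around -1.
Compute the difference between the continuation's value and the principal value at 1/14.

Continued minus principal equals 0.

The rational part is single-valued and drops out of the difference; each branch term changes only by its own monodromy.
(-1)*sqrt(1 - d/(-1)): winding +2 is even, the square root returns to the same sheet, contribution 0.
Summing the contributions at d = 1/14 gives 0.


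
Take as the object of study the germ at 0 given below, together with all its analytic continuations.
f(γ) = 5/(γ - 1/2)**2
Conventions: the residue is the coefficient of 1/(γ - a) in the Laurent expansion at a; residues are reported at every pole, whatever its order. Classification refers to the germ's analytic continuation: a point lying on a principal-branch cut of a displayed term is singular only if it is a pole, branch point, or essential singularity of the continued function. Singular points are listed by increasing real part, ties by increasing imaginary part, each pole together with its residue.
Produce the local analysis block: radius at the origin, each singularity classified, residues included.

Denominator factor (γ - 1/2)^2: pole of order 2 at 1/2, modulus 1/2.
The radius of convergence is the smallest modulus among the singular points: 1/2.
At the order-2 pole 1/2 set g(γ) = (γ - (1/2))^2*f(γ) = 5.
Order-2 pole: residue = g'(a); g'(1/2) = 0, so the residue is 0.

Radius of convergence at 0: 1/2.
At 1/2: a pole of order 2; residue 0.


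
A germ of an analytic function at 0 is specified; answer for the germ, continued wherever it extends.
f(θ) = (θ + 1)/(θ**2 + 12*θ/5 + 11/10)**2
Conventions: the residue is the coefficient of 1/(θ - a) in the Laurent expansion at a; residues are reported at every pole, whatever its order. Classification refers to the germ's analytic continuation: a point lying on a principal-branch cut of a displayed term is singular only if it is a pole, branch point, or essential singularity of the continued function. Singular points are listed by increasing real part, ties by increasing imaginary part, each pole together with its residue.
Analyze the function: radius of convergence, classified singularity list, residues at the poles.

Denominator factor (θ**2 + 12*θ/5 + 11/10)^2: discriminant 34/25, real irrational roots -6/5 + (1/10)*sqrt(34) and -6/5 - (1/10)*sqrt(34); poles of order 2, moduli 6/5 - (1/10)*sqrt(34) and 6/5 + (1/10)*sqrt(34).
The radius of convergence is the smallest modulus among the singular points: 6/5 - (1/10)*sqrt(34).
The factor θ**2 + 12*θ/5 + 11/10 splits as (θ - a)(θ - a') with a = -6/5 - (1/10)*sqrt(34), a' = -6/5 + (1/10)*sqrt(34). At the order-2 pole a set g(θ) = (θ - a)^2*f(θ) = [θ + 1] / (θ - a')^2.
Order-2 pole: residue = g'(a); g'(-6/5 - (1/10)*sqrt(34)) = -(25/578)*sqrt(34), so the residue is -(25/578)*sqrt(34).
The factor θ**2 + 12*θ/5 + 11/10 splits as (θ - a)(θ - a') with a = -6/5 + (1/10)*sqrt(34), a' = -6/5 - (1/10)*sqrt(34). At the order-2 pole a set g(θ) = (θ - a)^2*f(θ) = [θ + 1] / (θ - a')^2.
Order-2 pole: residue = g'(a); g'(-6/5 + (1/10)*sqrt(34)) = (25/578)*sqrt(34), so the residue is (25/578)*sqrt(34).
List the singular points by increasing real part (a conjugate pair: the negative imaginary part first).

Radius of convergence at 0: 6/5 - (1/10)*sqrt(34).
At -6/5 - (1/10)*sqrt(34): a pole of order 2; residue -(25/578)*sqrt(34).
At -6/5 + (1/10)*sqrt(34): a pole of order 2; residue (25/578)*sqrt(34).


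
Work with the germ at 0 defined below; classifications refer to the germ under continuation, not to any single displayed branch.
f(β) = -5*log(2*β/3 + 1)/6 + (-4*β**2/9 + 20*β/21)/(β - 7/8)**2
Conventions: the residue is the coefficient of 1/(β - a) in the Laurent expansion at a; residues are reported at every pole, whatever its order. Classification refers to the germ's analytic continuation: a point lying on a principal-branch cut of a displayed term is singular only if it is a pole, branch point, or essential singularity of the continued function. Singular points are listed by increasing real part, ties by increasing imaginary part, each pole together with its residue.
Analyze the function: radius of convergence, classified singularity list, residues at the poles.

Radius of convergence at 0: 7/8.
At -3/2: a logarithmic branch point.
At 7/8: a pole of order 2; residue 11/63.

Denominator factor (β - 7/8)^2: pole of order 2 at 7/8, modulus 7/8.
Branch term (-5/6)*log(1 - β/(-3/2)): its argument vanishes at β = -3/2, a logarithmic branch point, modulus 3/2.
The radius of convergence is the smallest modulus among the singular points: 7/8.
The branch term is analytic at 7/8 and contributes nothing to the residue; only the rational part matters.
At the order-2 pole 7/8 set g(β) = (β - (7/8))^2*(rational part) = -4*β**2/9 + 20*β/21.
Order-2 pole: residue = g'(a); g'(7/8) = 11/63, so the residue is 11/63.
List the singular points by increasing real part (a conjugate pair: the negative imaginary part first).


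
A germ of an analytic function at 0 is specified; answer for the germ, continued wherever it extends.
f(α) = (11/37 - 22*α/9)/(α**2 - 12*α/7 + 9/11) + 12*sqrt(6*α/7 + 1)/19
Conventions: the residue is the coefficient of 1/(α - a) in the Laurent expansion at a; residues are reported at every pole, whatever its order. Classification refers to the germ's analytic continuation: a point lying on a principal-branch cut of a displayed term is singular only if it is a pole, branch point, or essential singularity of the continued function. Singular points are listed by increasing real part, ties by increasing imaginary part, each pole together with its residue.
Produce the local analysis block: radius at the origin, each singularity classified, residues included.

Denominator factor (α**2 - 12*α/7 + 9/11): discriminant -180/539, complex-conjugate roots (6/7) + ((3/77)*sqrt(55))*i and (6/7) - ((3/77)*sqrt(55))*i; poles of order 1, moduli (3/11)*sqrt(11) and (3/11)*sqrt(11).
Branch term (12/19)*sqrt(1 - α/(-7/6)): its argument vanishes at α = -7/6, a square-root branch point, modulus 7/6.
The radius of convergence is the smallest modulus among the singular points: (3/11)*sqrt(11).
The branch term is analytic at (6/7) - ((3/77)*sqrt(55))*i and contributes nothing to the residue; only the rational part matters.
The factor α**2 - 12*α/7 + 9/11 splits as (α - a)(α - a') with a = (6/7) - ((3/77)*sqrt(55))*i, a' = (6/7) + ((3/77)*sqrt(55))*i. At the order-1 pole a set g(α) = (α - a)*(rational part) = [11/37 - 22*α/9] / (α - a').
Simple pole: residue = g(a) at a = (6/7) - ((3/77)*sqrt(55))*i, which is (-11/9) - ((1397/3330)*sqrt(55))*i.
The branch term is analytic at (6/7) + ((3/77)*sqrt(55))*i and contributes nothing to the residue; only the rational part matters.
The factor α**2 - 12*α/7 + 9/11 splits as (α - a)(α - a') with a = (6/7) + ((3/77)*sqrt(55))*i, a' = (6/7) - ((3/77)*sqrt(55))*i. At the order-1 pole a set g(α) = (α - a)*(rational part) = [11/37 - 22*α/9] / (α - a').
Simple pole: residue = g(a) at a = (6/7) + ((3/77)*sqrt(55))*i, which is (-11/9) + ((1397/3330)*sqrt(55))*i.
List the singular points by increasing real part (a conjugate pair: the negative imaginary part first).

Radius of convergence at 0: (3/11)*sqrt(11).
At -7/6: an algebraic (square-root) branch point.
At (6/7) - ((3/77)*sqrt(55))*i: a pole of order 1; residue (-11/9) - ((1397/3330)*sqrt(55))*i.
At (6/7) + ((3/77)*sqrt(55))*i: a pole of order 1; residue (-11/9) + ((1397/3330)*sqrt(55))*i.


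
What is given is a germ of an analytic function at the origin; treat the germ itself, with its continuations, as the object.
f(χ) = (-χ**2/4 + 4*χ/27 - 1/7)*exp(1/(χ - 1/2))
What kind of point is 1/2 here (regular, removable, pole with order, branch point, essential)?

The point is an essential singularity.

The exponent 1/(χ - (1/2)) has a pole at 1/2, so exp(1/(χ - (1/2))) takes every nonzero value near it: an essential singularity (not a pole of any order).


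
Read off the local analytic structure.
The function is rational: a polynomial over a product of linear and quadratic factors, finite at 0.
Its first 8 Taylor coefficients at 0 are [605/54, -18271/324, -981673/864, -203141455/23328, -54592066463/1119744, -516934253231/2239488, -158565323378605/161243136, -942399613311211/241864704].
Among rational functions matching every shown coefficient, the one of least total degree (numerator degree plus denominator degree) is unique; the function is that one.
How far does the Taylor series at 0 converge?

No rational of total degree below 6 reproduces all 8 coefficients; solving the [1/5] Pade equations on them gives f(λ) = (29*λ/6 - 10/33)/((λ - 3/4)**2*(λ - 4/11)**3), whose expansion matches every shown term.
Denominator factor (λ - 3/4)^2: pole of order 2 at 3/4, modulus 3/4.
Denominator factor (λ - 4/11)^3: pole of order 3 at 4/11, modulus 4/11.
The radius of convergence is the smallest modulus among the singular points: 4/11.

The radius of convergence is 4/11.


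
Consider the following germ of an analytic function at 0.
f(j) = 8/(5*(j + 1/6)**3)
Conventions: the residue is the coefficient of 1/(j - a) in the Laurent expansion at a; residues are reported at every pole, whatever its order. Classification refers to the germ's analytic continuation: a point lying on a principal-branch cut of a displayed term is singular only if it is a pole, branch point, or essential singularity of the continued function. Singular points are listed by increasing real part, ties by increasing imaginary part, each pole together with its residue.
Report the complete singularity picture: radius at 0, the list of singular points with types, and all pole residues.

Denominator factor (j + 1/6)^3: pole of order 3 at -1/6, modulus 1/6.
The radius of convergence is the smallest modulus among the singular points: 1/6.
At the order-3 pole -1/6 set g(j) = (j - (-1/6))^3*f(j) = 8/5.
Order-3 pole: residue = g''(a)/2; g''(-1/6) = 0, so the residue is 0.

Radius of convergence at 0: 1/6.
At -1/6: a pole of order 3; residue 0.
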